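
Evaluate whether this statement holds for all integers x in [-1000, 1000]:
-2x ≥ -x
The claim fails at x = 1:
x = 1: LHS = -2·1 = -2; -2 ≥ -1 — FAILS

Because a single integer refutes it, the statement is false.

Answer: False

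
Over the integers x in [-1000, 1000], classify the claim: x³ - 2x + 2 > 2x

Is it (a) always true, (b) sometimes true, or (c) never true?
Holds at x = 0: LHS = 0³ - 2·0 + 2 = 2, RHS = 2·0 = 0; 2 > 0 — holds
Fails at x = 1: LHS = 1³ - 2·1 + 2 = 1, RHS = 2·1 = 2; 1 > 2 — FAILS
It is satisfied by some integers in the range but not all.

Answer: Sometimes true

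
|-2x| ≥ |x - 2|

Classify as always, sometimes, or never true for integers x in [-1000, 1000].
Holds at x = 1: LHS = |-2·1| = |-2| = 2, RHS = |1 - 2| = |-1| = 1; 2 ≥ 1 — holds
Fails at x = 0: LHS = |-2·0| = |0| = 0, RHS = |0 - 2| = |-2| = 2; 0 ≥ 2 — FAILS
It is satisfied by some integers in the range but not all.

Answer: Sometimes true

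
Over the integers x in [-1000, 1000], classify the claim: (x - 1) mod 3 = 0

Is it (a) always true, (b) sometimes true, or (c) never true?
Holds at x = 1: LHS = (1 - 1) mod 3 = 0 mod 3 = 0; 0 = 0 — holds
Fails at x = 0: LHS = (0 - 1) mod 3 = (-1) mod 3 = 2; 2 = 0 — FAILS
It is satisfied by some integers in the range but not all.

Answer: Sometimes true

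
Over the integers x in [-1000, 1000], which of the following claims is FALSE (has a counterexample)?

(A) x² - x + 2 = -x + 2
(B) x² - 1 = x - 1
(A) x = 1: LHS = 1² - 1 + 2 = 2, RHS = -1 + 2 = 1; 2 = 1 — FAILS
(B) x = -1: LHS = (-1)² - 1 = 0, RHS = (-1) - 1 = -2; 0 = -2 — FAILS

Answer: Both A and B are false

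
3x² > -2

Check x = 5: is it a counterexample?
Substitute x = 5 into the relation:
x = 5: LHS = 3·5² = 75; 75 > -2 — holds

The relation holds at x = 5, so it is not a counterexample.

Answer: No, x = 5 is not a counterexample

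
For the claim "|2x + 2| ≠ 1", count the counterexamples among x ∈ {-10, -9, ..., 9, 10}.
Track d = LHS − RHS over the integers in [-10, 10]. Equality would need d = 0, but d changes sign only between consecutive integers, jumping over 0:
x = -2: LHS = |2·(-2) + 2| = |-2| = 2; 2 ≠ 1 — holds  (d = 1)
x = -1: LHS = |2·(-1) + 2| = |0| = 0; 0 ≠ 1 — holds  (d = -1)
x = -1: LHS = |2·(-1) + 2| = |0| = 0; 0 ≠ 1 — holds  (d = -1)
x = 0: LHS = |2·0 + 2| = |2| = 2; 2 ≠ 1 — holds  (d = 1)
Away from these crossings d keeps a constant sign, and checking every integer in [-10, 10] confirms d ≠ 0 throughout. Hence the two sides are never equal, so the relation holds for every integer in [-10, 10].

No counterexample appears in that range.

Answer: 0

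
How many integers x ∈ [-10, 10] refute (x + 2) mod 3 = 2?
Counterexamples in [-10, 10]: {-10, -8, -7, -5, -4, -2, -1, 1, 2, 4, 5, 7, 8, 10}.

Counting them gives 14 values.

Answer: 14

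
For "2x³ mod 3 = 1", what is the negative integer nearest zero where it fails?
Testing negative integers from -1 downward:
x = -1: LHS = (2·(-1)³) mod 3 = (-2) mod 3 = 1; 1 = 1 — holds
x = -2: LHS = (2·(-2)³) mod 3 = (-16) mod 3 = 2; 2 = 1 — FAILS  ← closest negative counterexample to 0

Answer: x = -2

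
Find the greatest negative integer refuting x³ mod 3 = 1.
Testing negative integers from -1 downward:
x = -1: LHS = ((-1)³) mod 3 = (-1) mod 3 = 2; 2 = 1 — FAILS  ← closest negative counterexample to 0

Answer: x = -1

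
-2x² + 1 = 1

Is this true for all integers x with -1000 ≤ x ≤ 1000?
The claim fails at x = 1:
x = 1: LHS = -2·1² + 1 = -1; -1 = 1 — FAILS

Because a single integer refutes it, the statement is false.

Answer: False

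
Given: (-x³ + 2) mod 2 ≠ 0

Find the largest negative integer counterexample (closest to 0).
Testing negative integers from -1 downward:
x = -1: LHS = (-(-1)³ + 2) mod 2 = 3 mod 2 = 1; 1 ≠ 0 — holds
x = -2: LHS = (-(-2)³ + 2) mod 2 = 10 mod 2 = 0; 0 ≠ 0 — FAILS  ← closest negative counterexample to 0

Answer: x = -2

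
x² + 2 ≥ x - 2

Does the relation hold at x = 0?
x = 0: LHS = 0² + 2 = 2, RHS = 0 - 2 = -2; 2 ≥ -2 — holds

The relation is satisfied at x = 0.

Answer: Yes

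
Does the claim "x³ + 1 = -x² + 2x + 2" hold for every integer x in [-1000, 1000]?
The claim fails at x = 0:
x = 0: LHS = 0³ + 1 = 1, RHS = -0² + 2·0 + 2 = 2; 1 = 2 — FAILS

Because a single integer refutes it, the statement is false.

Answer: False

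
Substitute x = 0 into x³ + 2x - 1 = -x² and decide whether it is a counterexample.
Substitute x = 0 into the relation:
x = 0: LHS = 0³ + 2·0 - 1 = -1, RHS = -0² = 0; -1 = 0 — FAILS

Since the claim fails at x = 0, this value is a counterexample.

Answer: Yes, x = 0 is a counterexample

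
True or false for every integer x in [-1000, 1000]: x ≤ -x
The claim fails at x = 1:
x = 1: 1 ≤ -1 — FAILS

Because a single integer refutes it, the statement is false.

Answer: False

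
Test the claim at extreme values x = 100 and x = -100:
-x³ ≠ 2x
x = 100: LHS = -100³ = -1000000, RHS = 2·100 = 200; -1000000 ≠ 200 — holds
x = -100: LHS = -(-100)³ = 1000000, RHS = 2·(-100) = -200; 1000000 ≠ -200 — holds

Answer: Yes, holds for both x = 100 and x = -100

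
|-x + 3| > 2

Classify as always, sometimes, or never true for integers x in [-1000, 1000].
Holds at x = 0: LHS = |-0 + 3| = |3| = 3; 3 > 2 — holds
Fails at x = 1: LHS = |-1 + 3| = |2| = 2; 2 > 2 — FAILS
It is satisfied by some integers in the range but not all.

Answer: Sometimes true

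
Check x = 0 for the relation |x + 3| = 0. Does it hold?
x = 0: LHS = |0 + 3| = |3| = 3; 3 = 0 — FAILS

The relation fails at x = 0, so x = 0 is a counterexample.

Answer: No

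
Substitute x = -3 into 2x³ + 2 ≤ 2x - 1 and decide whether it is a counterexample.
Substitute x = -3 into the relation:
x = -3: LHS = 2·(-3)³ + 2 = -52, RHS = 2·(-3) - 1 = -7; -52 ≤ -7 — holds

The claim holds here, so x = -3 is not a counterexample. (A counterexample exists elsewhere, e.g. x = 0.)

Answer: No, x = -3 is not a counterexample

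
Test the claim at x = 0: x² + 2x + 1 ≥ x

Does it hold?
x = 0: LHS = 0² + 2·0 + 1 = 1; 1 ≥ 0 — holds

The relation is satisfied at x = 0.

Answer: Yes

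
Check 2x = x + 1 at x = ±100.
x = 100: LHS = 2·100 = 200, RHS = 100 + 1 = 101; 200 = 101 — FAILS
x = -100: LHS = 2·(-100) = -200, RHS = (-100) + 1 = -99; -200 = -99 — FAILS

Answer: No, fails for both x = 100 and x = -100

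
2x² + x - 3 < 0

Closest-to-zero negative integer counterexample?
Testing negative integers from -1 downward:
x = -1: LHS = 2·(-1)² + (-1) - 3 = -2; -2 < 0 — holds
x = -2: LHS = 2·(-2)² + (-2) - 3 = 3; 3 < 0 — FAILS  ← closest negative counterexample to 0

Answer: x = -2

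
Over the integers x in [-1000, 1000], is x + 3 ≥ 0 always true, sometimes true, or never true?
Holds at x = 0: LHS = 0 + 3 = 3; 3 ≥ 0 — holds
Fails at x = -4: LHS = (-4) + 3 = -1; -1 ≥ 0 — FAILS
It is satisfied by some integers in the range but not all.

Answer: Sometimes true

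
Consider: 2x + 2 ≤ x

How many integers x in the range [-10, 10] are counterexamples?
Counterexamples in [-10, 10]: {-1, 0, 1, 2, 3, 4, 5, 6, 7, 8, 9, 10}.

Counting them gives 12 values.

Answer: 12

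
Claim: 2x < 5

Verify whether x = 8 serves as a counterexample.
Substitute x = 8 into the relation:
x = 8: LHS = 2·8 = 16; 16 < 5 — FAILS

Since the claim fails at x = 8, this value is a counterexample.

Answer: Yes, x = 8 is a counterexample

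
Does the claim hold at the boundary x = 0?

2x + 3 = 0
x = 0: LHS = 2·0 + 3 = 3; 3 = 0 — FAILS

The relation fails at x = 0, so x = 0 is a counterexample.

Answer: No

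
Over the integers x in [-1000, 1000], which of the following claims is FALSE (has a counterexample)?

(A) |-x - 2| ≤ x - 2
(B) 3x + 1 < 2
(A) x = 0: LHS = |-0 - 2| = |-2| = 2, RHS = 0 - 2 = -2; 2 ≤ -2 — FAILS
(B) x = 1: LHS = 3·1 + 1 = 4; 4 < 2 — FAILS

Answer: Both A and B are false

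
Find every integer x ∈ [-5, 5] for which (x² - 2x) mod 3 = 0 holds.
Holds for: {-4, -3, -1, 0, 2, 3, 5}
Fails for: {-5, -2, 1, 4}

Answer: {-4, -3, -1, 0, 2, 3, 5}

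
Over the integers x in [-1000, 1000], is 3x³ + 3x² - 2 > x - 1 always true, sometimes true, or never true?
Holds at x = 1: LHS = 3·1³ + 3·1² - 2 = 4, RHS = 1 - 1 = 0; 4 > 0 — holds
Fails at x = 0: LHS = 3·0³ + 3·0² - 2 = -2, RHS = 0 - 1 = -1; -2 > -1 — FAILS
It is satisfied by some integers in the range but not all.

Answer: Sometimes true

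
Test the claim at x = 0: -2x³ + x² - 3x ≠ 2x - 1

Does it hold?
x = 0: LHS = -2·0³ + 0² - 3·0 = 0, RHS = 2·0 - 1 = -1; 0 ≠ -1 — holds

The relation is satisfied at x = 0.

Answer: Yes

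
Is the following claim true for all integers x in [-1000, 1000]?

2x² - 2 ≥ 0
The claim fails at x = 0:
x = 0: LHS = 2·0² - 2 = -2; -2 ≥ 0 — FAILS

Because a single integer refutes it, the statement is false.

Answer: False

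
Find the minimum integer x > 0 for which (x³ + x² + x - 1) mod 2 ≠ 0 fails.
Testing positive integers:
x = 1: LHS = (1³ + 1² + 1 - 1) mod 2 = 2 mod 2 = 0; 0 ≠ 0 — FAILS  ← smallest positive counterexample

Answer: x = 1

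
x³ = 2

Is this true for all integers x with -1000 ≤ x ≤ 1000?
The claim fails at x = 0:
x = 0: LHS = 0³ = 0; 0 = 2 — FAILS

Because a single integer refutes it, the statement is false.

Answer: False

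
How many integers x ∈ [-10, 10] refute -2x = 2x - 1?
Counterexamples in [-10, 10]: {-10, -9, -8, -7, -6, -5, -4, -3, -2, -1, 0, 1, 2, 3, 4, 5, 6, 7, 8, 9, 10}.

Counting them gives 21 values.

Answer: 21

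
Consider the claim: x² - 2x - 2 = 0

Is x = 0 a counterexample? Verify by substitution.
Substitute x = 0 into the relation:
x = 0: LHS = 0² - 2·0 - 2 = -2; -2 = 0 — FAILS

Since the claim fails at x = 0, this value is a counterexample.

Answer: Yes, x = 0 is a counterexample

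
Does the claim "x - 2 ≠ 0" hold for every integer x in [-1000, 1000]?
The claim fails at x = 2:
x = 2: LHS = 2 - 2 = 0; 0 ≠ 0 — FAILS

Because a single integer refutes it, the statement is false.

Answer: False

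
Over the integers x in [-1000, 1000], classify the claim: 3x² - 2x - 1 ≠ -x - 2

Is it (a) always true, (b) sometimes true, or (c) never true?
Over all integers in [-1000, 1000], LHS − RHS is always positive; it is smallest at x = 0, where it equals 1:
x = 0: LHS = 3·0² - 2·0 - 1 = -1, RHS = -0 - 2 = -2; -1 ≠ -2 — holds
At the ends of the range:
x = -1000: LHS = 3·(-1000)² - 2·(-1000) - 1 = 3001999, RHS = -(-1000) - 2 = 998; 3001999 ≠ 998 — holds
x = 1000: LHS = 3·1000² - 2·1000 - 1 = 2997999, RHS = -1000 - 2 = -1002; 2997999 ≠ -1002 — holds
Hence LHS − RHS is never 0, i.e. the two sides are never equal, so the relation holds for every integer in [-1000, 1000].

No counterexample exists.

Answer: Always true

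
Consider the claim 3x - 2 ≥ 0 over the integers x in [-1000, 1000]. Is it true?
The claim fails at x = 0:
x = 0: LHS = 3·0 - 2 = -2; -2 ≥ 0 — FAILS

Because a single integer refutes it, the statement is false.

Answer: False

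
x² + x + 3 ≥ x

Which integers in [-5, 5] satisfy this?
Over all integers in [-5, 5], LHS − RHS is smallest at x = 0, where it equals 3:
x = 0: LHS = 0² + 0 + 3 = 3; 3 ≥ 0 — holds
At the ends of the range:
x = -5: LHS = (-5)² + (-5) + 3 = 23; 23 ≥ -5 — holds
x = 5: LHS = 5² + 5 + 3 = 33; 33 ≥ 5 — holds
Hence LHS − RHS is never negative, i.e. LHS ≥ RHS throughout, so the relation holds for every integer in [-5, 5].

Answer: All integers in [-5, 5]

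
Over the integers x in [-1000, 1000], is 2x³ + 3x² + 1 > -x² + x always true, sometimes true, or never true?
Holds at x = 0: LHS = 2·0³ + 3·0² + 1 = 1, RHS = -0² + 0 = 0; 1 > 0 — holds
Fails at x = -3: LHS = 2·(-3)³ + 3·(-3)² + 1 = -26, RHS = -(-3)² + (-3) = -12; -26 > -12 — FAILS
It is satisfied by some integers in the range but not all.

Answer: Sometimes true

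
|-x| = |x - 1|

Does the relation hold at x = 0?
x = 0: LHS = |-0| = |0| = 0, RHS = |0 - 1| = |-1| = 1; 0 = 1 — FAILS

The relation fails at x = 0, so x = 0 is a counterexample.

Answer: No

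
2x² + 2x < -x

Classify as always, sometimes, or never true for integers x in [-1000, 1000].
Holds at x = -1: LHS = 2·(-1)² + 2·(-1) = 0, RHS = -(-1) = 1; 0 < 1 — holds
Fails at x = 0: LHS = 2·0² + 2·0 = 0, RHS = -0 = 0; 0 < 0 — FAILS
It is satisfied by some integers in the range but not all.

Answer: Sometimes true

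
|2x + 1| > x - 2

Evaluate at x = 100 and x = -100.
x = 100: LHS = |2·100 + 1| = |201| = 201, RHS = 100 - 2 = 98; 201 > 98 — holds
x = -100: LHS = |2·(-100) + 1| = |-199| = 199, RHS = (-100) - 2 = -102; 199 > -102 — holds

Answer: Yes, holds for both x = 100 and x = -100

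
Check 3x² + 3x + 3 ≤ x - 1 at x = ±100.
x = 100: LHS = 3·100² + 3·100 + 3 = 30303, RHS = 100 - 1 = 99; 30303 ≤ 99 — FAILS
x = -100: LHS = 3·(-100)² + 3·(-100) + 3 = 29703, RHS = (-100) - 1 = -101; 29703 ≤ -101 — FAILS

Answer: No, fails for both x = 100 and x = -100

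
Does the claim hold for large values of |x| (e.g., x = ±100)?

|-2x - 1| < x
x = 100: LHS = |-2·100 - 1| = |-201| = 201; 201 < 100 — FAILS
x = -100: LHS = |-2·(-100) - 1| = |199| = 199; 199 < -100 — FAILS

Answer: No, fails for both x = 100 and x = -100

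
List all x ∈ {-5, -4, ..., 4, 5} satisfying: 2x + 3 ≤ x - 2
Holds for: {-5}
Fails for: {-4, -3, -2, -1, 0, 1, 2, 3, 4, 5}

Answer: {-5}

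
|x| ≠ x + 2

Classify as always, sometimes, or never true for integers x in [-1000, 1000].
Holds at x = 0: LHS = |0| = 0, RHS = 0 + 2 = 2; 0 ≠ 2 — holds
Fails at x = -1: LHS = |-1| = 1, RHS = (-1) + 2 = 1; 1 ≠ 1 — FAILS
It is satisfied by some integers in the range but not all.

Answer: Sometimes true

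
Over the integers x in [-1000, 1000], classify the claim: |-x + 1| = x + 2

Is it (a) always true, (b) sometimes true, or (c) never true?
Track d = LHS − RHS over the integers in [-1000, 1000]. Equality would need d = 0, but d changes sign only between consecutive integers, jumping over 0:
x = -1: LHS = |-(-1) + 1| = |2| = 2, RHS = (-1) + 2 = 1; 2 = 1 — FAILS  (d = 1)
x = 0: LHS = |-0 + 1| = |1| = 1, RHS = 0 + 2 = 2; 1 = 2 — FAILS  (d = -1)
Away from these crossings d keeps a constant sign, and checking every integer in [-1000, 1000] confirms d ≠ 0 throughout. Hence the two sides are never equal, so the claimed relation (=) fails for every integer in [-1000, 1000].

No integer in the range satisfies it.

Answer: Never true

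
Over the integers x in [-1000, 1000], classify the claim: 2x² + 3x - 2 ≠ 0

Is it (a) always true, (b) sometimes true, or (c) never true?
Holds at x = 0: LHS = 2·0² + 3·0 - 2 = -2; -2 ≠ 0 — holds
Fails at x = -2: LHS = 2·(-2)² + 3·(-2) - 2 = 0; 0 ≠ 0 — FAILS
It is satisfied by some integers in the range but not all.

Answer: Sometimes true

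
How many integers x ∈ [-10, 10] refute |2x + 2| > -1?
An absolute value is never negative, so the left side is ≥ 0 for every x, while the right side is -1. Tightest case in [-10, 10] is x = -1:
x = -1: LHS = |2·(-1) + 2| = |0| = 0; 0 > -1 — holds
Hence LHS − RHS is never zero or negative, i.e. LHS > RHS throughout, so the relation holds for every integer in [-10, 10].

No counterexample appears in that range.

Answer: 0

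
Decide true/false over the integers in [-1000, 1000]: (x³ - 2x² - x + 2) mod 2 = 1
The claim fails at x = 0:
x = 0: LHS = (0³ - 2·0² - 0 + 2) mod 2 = 2 mod 2 = 0; 0 = 1 — FAILS

Because a single integer refutes it, the statement is false.

Answer: False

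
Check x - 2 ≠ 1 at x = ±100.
x = 100: LHS = 100 - 2 = 98; 98 ≠ 1 — holds
x = -100: LHS = (-100) - 2 = -102; -102 ≠ 1 — holds

Answer: Yes, holds for both x = 100 and x = -100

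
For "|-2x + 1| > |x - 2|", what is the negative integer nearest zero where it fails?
Testing negative integers from -1 downward:
x = -1: LHS = |-2·(-1) + 1| = |3| = 3, RHS = |(-1) - 2| = |-3| = 3; 3 > 3 — FAILS  ← closest negative counterexample to 0

Answer: x = -1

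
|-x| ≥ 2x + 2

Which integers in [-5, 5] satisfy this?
Holds for: {-5, -4, -3, -2, -1}
Fails for: {0, 1, 2, 3, 4, 5}

Answer: {-5, -4, -3, -2, -1}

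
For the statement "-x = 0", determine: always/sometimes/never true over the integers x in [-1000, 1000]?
Holds at x = 0: LHS = -0 = 0; 0 = 0 — holds
Fails at x = 1: -1 = 0 — FAILS
It is satisfied by some integers in the range but not all.

Answer: Sometimes true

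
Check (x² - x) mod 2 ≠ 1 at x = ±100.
x = 100: LHS = (100² - 100) mod 2 = 9900 mod 2 = 0; 0 ≠ 1 — holds
x = -100: LHS = ((-100)² - (-100)) mod 2 = 10100 mod 2 = 0; 0 ≠ 1 — holds

Answer: Yes, holds for both x = 100 and x = -100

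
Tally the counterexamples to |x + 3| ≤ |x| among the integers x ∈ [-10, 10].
Counterexamples in [-10, 10]: {-1, 0, 1, 2, 3, 4, 5, 6, 7, 8, 9, 10}.

Counting them gives 12 values.

Answer: 12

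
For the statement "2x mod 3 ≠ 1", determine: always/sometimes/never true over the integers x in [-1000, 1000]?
Holds at x = 0: LHS = (2·0) mod 3 = 0 mod 3 = 0; 0 ≠ 1 — holds
Fails at x = -1: LHS = (2·(-1)) mod 3 = (-2) mod 3 = 1; 1 ≠ 1 — FAILS
It is satisfied by some integers in the range but not all.

Answer: Sometimes true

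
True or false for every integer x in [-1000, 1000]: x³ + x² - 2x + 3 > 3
The claim fails at x = 0:
x = 0: LHS = 0³ + 0² - 2·0 + 3 = 3; 3 > 3 — FAILS

Because a single integer refutes it, the statement is false.

Answer: False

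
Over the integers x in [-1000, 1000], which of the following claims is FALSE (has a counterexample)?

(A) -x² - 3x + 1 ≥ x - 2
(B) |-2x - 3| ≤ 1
(A) x = 1: LHS = -1² - 3·1 + 1 = -3, RHS = 1 - 2 = -1; -3 ≥ -1 — FAILS
(B) x = 0: LHS = |-2·0 - 3| = |-3| = 3; 3 ≤ 1 — FAILS

Answer: Both A and B are false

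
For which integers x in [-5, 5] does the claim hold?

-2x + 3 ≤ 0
Holds for: {2, 3, 4, 5}
Fails for: {-5, -4, -3, -2, -1, 0, 1}

Answer: {2, 3, 4, 5}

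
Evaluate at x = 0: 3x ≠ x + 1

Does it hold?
x = 0: LHS = 3·0 = 0, RHS = 0 + 1 = 1; 0 ≠ 1 — holds

The relation is satisfied at x = 0.

Answer: Yes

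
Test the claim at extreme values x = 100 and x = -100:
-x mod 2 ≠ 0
x = 100: LHS = (-100) mod 2 = 0; 0 ≠ 0 — FAILS
x = -100: LHS = (-(-100)) mod 2 = 100 mod 2 = 0; 0 ≠ 0 — FAILS

Answer: No, fails for both x = 100 and x = -100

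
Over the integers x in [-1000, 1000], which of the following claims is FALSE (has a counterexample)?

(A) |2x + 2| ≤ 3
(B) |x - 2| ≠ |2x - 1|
(A) x = 1: LHS = |2·1 + 2| = |4| = 4; 4 ≤ 3 — FAILS
(B) x = 1: LHS = |1 - 2| = |-1| = 1, RHS = |2·1 - 1| = |1| = 1; 1 ≠ 1 — FAILS

Answer: Both A and B are false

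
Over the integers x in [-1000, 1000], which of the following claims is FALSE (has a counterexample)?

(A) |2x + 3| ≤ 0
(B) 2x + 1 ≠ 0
(A) x = 0: LHS = |2·0 + 3| = |3| = 3; 3 ≤ 0 — FAILS

(B) Track d = LHS − RHS over the integers in [-1000, 1000]. Equality would need d = 0, but d changes sign only between consecutive integers, jumping over 0:
x = -1: LHS = 2·(-1) + 1 = -1; -1 ≠ 0 — holds  (d = -1)
x = 0: LHS = 2·0 + 1 = 1; 1 ≠ 0 — holds  (d = 1)
Away from these crossings d keeps a constant sign, and checking every integer in [-1000, 1000] confirms d ≠ 0 throughout. Hence the two sides are never equal, so the relation holds for every integer in [-1000, 1000].

Only (A) has a counterexample.

Answer: A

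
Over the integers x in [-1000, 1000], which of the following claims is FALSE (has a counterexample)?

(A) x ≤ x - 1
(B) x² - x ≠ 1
(A) x = 0: RHS = 0 - 1 = -1; 0 ≤ -1 — FAILS

(B) Track d = LHS − RHS over the integers in [-1000, 1000]. Equality would need d = 0, but d changes sign only between consecutive integers, jumping over 0:
x = -1: LHS = (-1)² - (-1) = 2; 2 ≠ 1 — holds  (d = 1)
x = 0: LHS = 0² - 0 = 0; 0 ≠ 1 — holds  (d = -1)
x = 1: LHS = 1² - 1 = 0; 0 ≠ 1 — holds  (d = -1)
x = 2: LHS = 2² - 2 = 2; 2 ≠ 1 — holds  (d = 1)
Away from these crossings d keeps a constant sign, and checking every integer in [-1000, 1000] confirms d ≠ 0 throughout. Hence the two sides are never equal, so the relation holds for every integer in [-1000, 1000].

Only (A) has a counterexample.

Answer: A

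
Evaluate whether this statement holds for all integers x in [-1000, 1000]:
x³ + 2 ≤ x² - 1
The claim fails at x = 0:
x = 0: LHS = 0³ + 2 = 2, RHS = 0² - 1 = -1; 2 ≤ -1 — FAILS

Because a single integer refutes it, the statement is false.

Answer: False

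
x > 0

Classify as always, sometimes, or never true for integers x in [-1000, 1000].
Holds at x = 1: 1 > 0 — holds
Fails at x = 0: 0 > 0 — FAILS
It is satisfied by some integers in the range but not all.

Answer: Sometimes true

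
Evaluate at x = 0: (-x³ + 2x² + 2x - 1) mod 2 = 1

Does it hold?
x = 0: LHS = (-0³ + 2·0² + 2·0 - 1) mod 2 = (-1) mod 2 = 1; 1 = 1 — holds

The relation is satisfied at x = 0.

Answer: Yes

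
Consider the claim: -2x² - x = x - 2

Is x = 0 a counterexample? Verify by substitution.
Substitute x = 0 into the relation:
x = 0: LHS = -2·0² - 0 = 0, RHS = 0 - 2 = -2; 0 = -2 — FAILS

Since the claim fails at x = 0, this value is a counterexample.

Answer: Yes, x = 0 is a counterexample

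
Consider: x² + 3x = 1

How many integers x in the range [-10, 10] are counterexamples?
Counterexamples in [-10, 10]: {-10, -9, -8, -7, -6, -5, -4, -3, -2, -1, 0, 1, 2, 3, 4, 5, 6, 7, 8, 9, 10}.

Counting them gives 21 values.

Answer: 21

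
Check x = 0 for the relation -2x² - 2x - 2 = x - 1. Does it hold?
x = 0: LHS = -2·0² - 2·0 - 2 = -2, RHS = 0 - 1 = -1; -2 = -1 — FAILS

The relation fails at x = 0, so x = 0 is a counterexample.

Answer: No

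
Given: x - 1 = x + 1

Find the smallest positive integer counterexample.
Testing positive integers:
x = 1: LHS = 1 - 1 = 0, RHS = 1 + 1 = 2; 0 = 2 — FAILS  ← smallest positive counterexample

Answer: x = 1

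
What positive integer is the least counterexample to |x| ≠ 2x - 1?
Testing positive integers:
x = 1: LHS = |1| = 1, RHS = 2·1 - 1 = 1; 1 ≠ 1 — FAILS  ← smallest positive counterexample

Answer: x = 1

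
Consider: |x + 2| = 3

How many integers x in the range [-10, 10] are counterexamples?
Counterexamples in [-10, 10]: {-10, -9, -8, -7, -6, -4, -3, -2, -1, 0, 2, 3, 4, 5, 6, 7, 8, 9, 10}.

Counting them gives 19 values.

Answer: 19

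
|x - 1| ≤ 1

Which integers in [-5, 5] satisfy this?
Holds for: {0, 1, 2}
Fails for: {-5, -4, -3, -2, -1, 3, 4, 5}

Answer: {0, 1, 2}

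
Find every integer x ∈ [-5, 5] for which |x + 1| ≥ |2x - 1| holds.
Holds for: {0, 1, 2}
Fails for: {-5, -4, -3, -2, -1, 3, 4, 5}

Answer: {0, 1, 2}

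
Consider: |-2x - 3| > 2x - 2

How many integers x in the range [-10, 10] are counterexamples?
Over all integers in [-10, 10], LHS − RHS is smallest at x = 0, where it equals 5:
x = 0: LHS = |-2·0 - 3| = |-3| = 3, RHS = 2·0 - 2 = -2; 3 > -2 — holds
At the ends of the range:
x = -10: LHS = |-2·(-10) - 3| = |17| = 17, RHS = 2·(-10) - 2 = -22; 17 > -22 — holds
x = 10: LHS = |-2·10 - 3| = |-23| = 23, RHS = 2·10 - 2 = 18; 23 > 18 — holds
Hence LHS − RHS is never zero or negative, i.e. LHS > RHS throughout, so the relation holds for every integer in [-10, 10].

No counterexample appears in that range.

Answer: 0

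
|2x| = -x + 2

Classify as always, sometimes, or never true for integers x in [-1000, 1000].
Holds at x = -2: LHS = |2·(-2)| = |-4| = 4, RHS = -(-2) + 2 = 4; 4 = 4 — holds
Fails at x = 0: LHS = |2·0| = |0| = 0, RHS = -0 + 2 = 2; 0 = 2 — FAILS
It is satisfied by some integers in the range but not all.

Answer: Sometimes true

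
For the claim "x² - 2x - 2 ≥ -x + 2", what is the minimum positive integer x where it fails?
Testing positive integers:
x = 1: LHS = 1² - 2·1 - 2 = -3, RHS = -1 + 2 = 1; -3 ≥ 1 — FAILS  ← smallest positive counterexample

Answer: x = 1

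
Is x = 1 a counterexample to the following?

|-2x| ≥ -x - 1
Substitute x = 1 into the relation:
x = 1: LHS = |-2·1| = |-2| = 2, RHS = -1 - 1 = -2; 2 ≥ -2 — holds

The relation holds at x = 1, so it is not a counterexample.

Answer: No, x = 1 is not a counterexample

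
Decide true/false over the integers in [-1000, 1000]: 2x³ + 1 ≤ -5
The claim fails at x = 0:
x = 0: LHS = 2·0³ + 1 = 1; 1 ≤ -5 — FAILS

Because a single integer refutes it, the statement is false.

Answer: False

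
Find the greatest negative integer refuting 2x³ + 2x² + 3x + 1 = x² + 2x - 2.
Testing negative integers from -1 downward:
x = -1: LHS = 2·(-1)³ + 2·(-1)² + 3·(-1) + 1 = -2, RHS = (-1)² + 2·(-1) - 2 = -3; -2 = -3 — FAILS  ← closest negative counterexample to 0

Answer: x = -1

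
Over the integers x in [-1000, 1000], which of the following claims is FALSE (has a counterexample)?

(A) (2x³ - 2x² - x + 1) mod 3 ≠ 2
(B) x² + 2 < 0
(A) For a polynomial with integer coefficients, its value mod 3 depends only on x mod 3, so it suffices to check one representative of each residue class, x = 0, 1, 2:
x = 0: LHS = (2·0³ - 2·0² - 0 + 1) mod 3 = 1 mod 3 = 1; 1 ≠ 2 — holds
x = 1: LHS = (2·1³ - 2·1² - 1 + 1) mod 3 = 0 mod 3 = 0; 0 ≠ 2 — holds
x = 2: LHS = (2·2³ - 2·2² - 2 + 1) mod 3 = 7 mod 3 = 1; 1 ≠ 2 — holds
The relation holds in every residue class, so the relation holds for every integer in [-1000, 1000].

(B) x = 0: LHS = 0² + 2 = 2; 2 < 0 — FAILS

Only (B) has a counterexample.

Answer: B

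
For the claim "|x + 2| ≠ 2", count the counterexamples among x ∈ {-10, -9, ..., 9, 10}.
Counterexamples in [-10, 10]: {-4, 0}.

Counting them gives 2 values.

Answer: 2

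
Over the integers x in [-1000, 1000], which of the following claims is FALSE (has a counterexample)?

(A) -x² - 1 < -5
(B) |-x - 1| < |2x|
(A) x = 0: LHS = -0² - 1 = -1; -1 < -5 — FAILS
(B) x = 0: LHS = |-0 - 1| = |-1| = 1, RHS = |2·0| = |0| = 0; 1 < 0 — FAILS

Answer: Both A and B are false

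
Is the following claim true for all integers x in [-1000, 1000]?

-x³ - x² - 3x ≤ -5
The claim fails at x = 0:
x = 0: LHS = -0³ - 0² - 3·0 = 0; 0 ≤ -5 — FAILS

Because a single integer refutes it, the statement is false.

Answer: False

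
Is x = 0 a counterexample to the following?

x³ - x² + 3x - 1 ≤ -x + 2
Substitute x = 0 into the relation:
x = 0: LHS = 0³ - 0² + 3·0 - 1 = -1, RHS = -0 + 2 = 2; -1 ≤ 2 — holds

The claim holds here, so x = 0 is not a counterexample. (A counterexample exists elsewhere, e.g. x = 1.)

Answer: No, x = 0 is not a counterexample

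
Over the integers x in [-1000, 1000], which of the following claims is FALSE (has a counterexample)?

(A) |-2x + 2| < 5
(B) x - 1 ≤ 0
(A) x = -2: LHS = |-2·(-2) + 2| = |6| = 6; 6 < 5 — FAILS
(B) x = 2: LHS = 2 - 1 = 1; 1 ≤ 0 — FAILS

Answer: Both A and B are false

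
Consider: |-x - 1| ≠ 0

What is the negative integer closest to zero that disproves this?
Testing negative integers from -1 downward:
x = -1: LHS = |-(-1) - 1| = |0| = 0; 0 ≠ 0 — FAILS  ← closest negative counterexample to 0

Answer: x = -1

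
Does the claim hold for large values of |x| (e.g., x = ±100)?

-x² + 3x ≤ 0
x = 100: LHS = -100² + 3·100 = -9700; -9700 ≤ 0 — holds
x = -100: LHS = -(-100)² + 3·(-100) = -10300; -10300 ≤ 0 — holds

Answer: Yes, holds for both x = 100 and x = -100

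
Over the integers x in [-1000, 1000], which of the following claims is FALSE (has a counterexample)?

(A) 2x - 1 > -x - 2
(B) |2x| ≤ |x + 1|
(A) x = -1: LHS = 2·(-1) - 1 = -3, RHS = -(-1) - 2 = -1; -3 > -1 — FAILS
(B) x = -1: LHS = |2·(-1)| = |-2| = 2, RHS = |(-1) + 1| = |0| = 0; 2 ≤ 0 — FAILS

Answer: Both A and B are false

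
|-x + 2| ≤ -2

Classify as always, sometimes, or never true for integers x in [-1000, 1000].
An absolute value is never negative, so the left side is ≥ 0 for every x, while the right side is -2. Tightest case in [-1000, 1000] is x = 2:
x = 2: LHS = |-2 + 2| = |0| = 0; 0 ≤ -2 — FAILS
Hence LHS − RHS is never zero or negative, i.e. LHS > RHS throughout, so the claimed relation (≤) fails for every integer in [-1000, 1000].

No integer in the range satisfies it.

Answer: Never true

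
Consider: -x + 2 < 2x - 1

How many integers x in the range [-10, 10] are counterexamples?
Counterexamples in [-10, 10]: {-10, -9, -8, -7, -6, -5, -4, -3, -2, -1, 0, 1}.

Counting them gives 12 values.

Answer: 12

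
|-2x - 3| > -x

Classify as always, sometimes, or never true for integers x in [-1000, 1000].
Holds at x = 0: LHS = |-2·0 - 3| = |-3| = 3, RHS = -0 = 0; 3 > 0 — holds
Fails at x = -1: LHS = |-2·(-1) - 3| = |-1| = 1, RHS = -(-1) = 1; 1 > 1 — FAILS
It is satisfied by some integers in the range but not all.

Answer: Sometimes true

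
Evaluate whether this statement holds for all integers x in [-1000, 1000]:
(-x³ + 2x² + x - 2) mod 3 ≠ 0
The claim fails at x = 1:
x = 1: LHS = (-1³ + 2·1² + 1 - 2) mod 3 = 0 mod 3 = 0; 0 ≠ 0 — FAILS

Because a single integer refutes it, the statement is false.

Answer: False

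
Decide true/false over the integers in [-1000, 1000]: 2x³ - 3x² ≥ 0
The claim fails at x = 1:
x = 1: LHS = 2·1³ - 3·1² = -1; -1 ≥ 0 — FAILS

Because a single integer refutes it, the statement is false.

Answer: False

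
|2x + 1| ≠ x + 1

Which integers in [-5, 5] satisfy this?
Holds for: {-5, -4, -3, -2, -1, 1, 2, 3, 4, 5}
Fails for: {0}

Answer: {-5, -4, -3, -2, -1, 1, 2, 3, 4, 5}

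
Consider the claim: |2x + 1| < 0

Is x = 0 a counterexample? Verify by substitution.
Substitute x = 0 into the relation:
x = 0: LHS = |2·0 + 1| = |1| = 1; 1 < 0 — FAILS

Since the claim fails at x = 0, this value is a counterexample.

Answer: Yes, x = 0 is a counterexample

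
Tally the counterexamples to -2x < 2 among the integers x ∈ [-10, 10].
Counterexamples in [-10, 10]: {-10, -9, -8, -7, -6, -5, -4, -3, -2, -1}.

Counting them gives 10 values.

Answer: 10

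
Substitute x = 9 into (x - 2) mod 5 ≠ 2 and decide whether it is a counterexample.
Substitute x = 9 into the relation:
x = 9: LHS = (9 - 2) mod 5 = 7 mod 5 = 2; 2 ≠ 2 — FAILS

Since the claim fails at x = 9, this value is a counterexample.

Answer: Yes, x = 9 is a counterexample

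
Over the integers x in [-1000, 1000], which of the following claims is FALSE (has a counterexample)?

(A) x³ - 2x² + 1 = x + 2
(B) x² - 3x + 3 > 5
(A) x = 0: LHS = 0³ - 2·0² + 1 = 1, RHS = 0 + 2 = 2; 1 = 2 — FAILS
(B) x = 0: LHS = 0² - 3·0 + 3 = 3; 3 > 5 — FAILS

Answer: Both A and B are false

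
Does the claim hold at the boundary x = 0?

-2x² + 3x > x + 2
x = 0: LHS = -2·0² + 3·0 = 0, RHS = 0 + 2 = 2; 0 > 2 — FAILS

The relation fails at x = 0, so x = 0 is a counterexample.

Answer: No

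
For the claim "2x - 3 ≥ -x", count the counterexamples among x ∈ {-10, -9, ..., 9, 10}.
Counterexamples in [-10, 10]: {-10, -9, -8, -7, -6, -5, -4, -3, -2, -1, 0}.

Counting them gives 11 values.

Answer: 11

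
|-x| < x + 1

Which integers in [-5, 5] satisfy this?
Holds for: {0, 1, 2, 3, 4, 5}
Fails for: {-5, -4, -3, -2, -1}

Answer: {0, 1, 2, 3, 4, 5}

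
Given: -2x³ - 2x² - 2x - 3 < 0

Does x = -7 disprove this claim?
Substitute x = -7 into the relation:
x = -7: LHS = -2·(-7)³ - 2·(-7)² - 2·(-7) - 3 = 599; 599 < 0 — FAILS

Since the claim fails at x = -7, this value is a counterexample.

Answer: Yes, x = -7 is a counterexample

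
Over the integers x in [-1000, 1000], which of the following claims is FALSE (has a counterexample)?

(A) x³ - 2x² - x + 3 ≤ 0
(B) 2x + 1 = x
(A) x = 0: LHS = 0³ - 2·0² - 0 + 3 = 3; 3 ≤ 0 — FAILS
(B) x = 0: LHS = 2·0 + 1 = 1; 1 = 0 — FAILS

Answer: Both A and B are false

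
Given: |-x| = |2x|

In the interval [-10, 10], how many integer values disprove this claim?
Counterexamples in [-10, 10]: {-10, -9, -8, -7, -6, -5, -4, -3, -2, -1, 1, 2, 3, 4, 5, 6, 7, 8, 9, 10}.

Counting them gives 20 values.

Answer: 20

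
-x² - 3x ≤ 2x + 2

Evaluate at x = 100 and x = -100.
x = 100: LHS = -100² - 3·100 = -10300, RHS = 2·100 + 2 = 202; -10300 ≤ 202 — holds
x = -100: LHS = -(-100)² - 3·(-100) = -9700, RHS = 2·(-100) + 2 = -198; -9700 ≤ -198 — holds

Answer: Yes, holds for both x = 100 and x = -100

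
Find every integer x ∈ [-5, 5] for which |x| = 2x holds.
Holds for: {0}
Fails for: {-5, -4, -3, -2, -1, 1, 2, 3, 4, 5}

Answer: {0}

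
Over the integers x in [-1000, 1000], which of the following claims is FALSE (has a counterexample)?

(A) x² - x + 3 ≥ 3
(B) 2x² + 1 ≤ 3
(A) Over all integers in [-1000, 1000], LHS − RHS is smallest at x = 0, where it equals 0:
x = 0: LHS = 0² - 0 + 3 = 3; 3 ≥ 3 — holds
At the ends of the range:
x = -1000: LHS = (-1000)² - (-1000) + 3 = 1001003; 1001003 ≥ 3 — holds
x = 1000: LHS = 1000² - 1000 + 3 = 999003; 999003 ≥ 3 — holds
Hence LHS − RHS is never negative, i.e. LHS ≥ RHS throughout, so the relation holds for every integer in [-1000, 1000].

(B) x = 2: LHS = 2·2² + 1 = 9; 9 ≤ 3 — FAILS

Only (B) has a counterexample.

Answer: B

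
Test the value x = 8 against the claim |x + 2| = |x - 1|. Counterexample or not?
Substitute x = 8 into the relation:
x = 8: LHS = |8 + 2| = |10| = 10, RHS = |8 - 1| = |7| = 7; 10 = 7 — FAILS

Since the claim fails at x = 8, this value is a counterexample.

Answer: Yes, x = 8 is a counterexample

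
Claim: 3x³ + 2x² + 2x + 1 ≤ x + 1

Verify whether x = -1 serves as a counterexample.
Substitute x = -1 into the relation:
x = -1: LHS = 3·(-1)³ + 2·(-1)² + 2·(-1) + 1 = -2, RHS = (-1) + 1 = 0; -2 ≤ 0 — holds

The claim holds here, so x = -1 is not a counterexample. (A counterexample exists elsewhere, e.g. x = 1.)

Answer: No, x = -1 is not a counterexample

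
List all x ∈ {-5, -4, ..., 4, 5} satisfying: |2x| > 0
Holds for: {-5, -4, -3, -2, -1, 1, 2, 3, 4, 5}
Fails for: {0}

Answer: {-5, -4, -3, -2, -1, 1, 2, 3, 4, 5}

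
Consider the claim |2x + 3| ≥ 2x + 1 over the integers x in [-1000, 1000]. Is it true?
Over all integers in [-1000, 1000], LHS − RHS is smallest at x = 0, where it equals 2:
x = 0: LHS = |2·0 + 3| = |3| = 3, RHS = 2·0 + 1 = 1; 3 ≥ 1 — holds
At the ends of the range:
x = -1000: LHS = |2·(-1000) + 3| = |-1997| = 1997, RHS = 2·(-1000) + 1 = -1999; 1997 ≥ -1999 — holds
x = 1000: LHS = |2·1000 + 3| = |2003| = 2003, RHS = 2·1000 + 1 = 2001; 2003 ≥ 2001 — holds
Hence LHS − RHS is never negative, i.e. LHS ≥ RHS throughout, so the relation holds for every integer in [-1000, 1000].

No counterexample exists.

Answer: True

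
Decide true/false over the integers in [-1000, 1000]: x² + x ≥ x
Over all integers in [-1000, 1000], LHS − RHS is smallest at x = 0, where it equals 0:
x = 0: LHS = 0² + 0 = 0; 0 ≥ 0 — holds
At the ends of the range:
x = -1000: LHS = (-1000)² + (-1000) = 999000; 999000 ≥ -1000 — holds
x = 1000: LHS = 1000² + 1000 = 1001000; 1001000 ≥ 1000 — holds
Hence LHS − RHS is never negative, i.e. LHS ≥ RHS throughout, so the relation holds for every integer in [-1000, 1000].

No counterexample exists.

Answer: True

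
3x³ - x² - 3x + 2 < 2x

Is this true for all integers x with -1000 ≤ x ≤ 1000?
The claim fails at x = 0:
x = 0: LHS = 3·0³ - 0² - 3·0 + 2 = 2, RHS = 2·0 = 0; 2 < 0 — FAILS

Because a single integer refutes it, the statement is false.

Answer: False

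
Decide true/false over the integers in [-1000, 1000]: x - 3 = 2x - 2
The claim fails at x = 0:
x = 0: LHS = 0 - 3 = -3, RHS = 2·0 - 2 = -2; -3 = -2 — FAILS

Because a single integer refutes it, the statement is false.

Answer: False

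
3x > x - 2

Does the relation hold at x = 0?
x = 0: LHS = 3·0 = 0, RHS = 0 - 2 = -2; 0 > -2 — holds

The relation is satisfied at x = 0.

Answer: Yes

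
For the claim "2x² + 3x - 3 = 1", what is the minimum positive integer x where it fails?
Testing positive integers:
x = 1: LHS = 2·1² + 3·1 - 3 = 2; 2 = 1 — FAILS  ← smallest positive counterexample

Answer: x = 1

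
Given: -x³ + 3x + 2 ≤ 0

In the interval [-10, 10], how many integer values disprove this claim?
Counterexamples in [-10, 10]: {-10, -9, -8, -7, -6, -5, -4, -3, -2, 0, 1}.

Counting them gives 11 values.

Answer: 11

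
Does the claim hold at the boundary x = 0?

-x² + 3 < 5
x = 0: LHS = -0² + 3 = 3; 3 < 5 — holds

The relation is satisfied at x = 0.

Answer: Yes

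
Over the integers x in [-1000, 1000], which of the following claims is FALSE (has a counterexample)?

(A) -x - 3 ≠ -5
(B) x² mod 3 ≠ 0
(A) x = 2: LHS = -2 - 3 = -5; -5 ≠ -5 — FAILS
(B) x = 0: LHS = (0²) mod 3 = 0 mod 3 = 0; 0 ≠ 0 — FAILS

Answer: Both A and B are false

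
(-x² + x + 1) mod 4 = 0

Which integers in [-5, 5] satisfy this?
For a polynomial with integer coefficients, its value mod 4 depends only on x mod 4, so it suffices to check one representative of each residue class, x = 0, 1, 2, 3:
x = 0: LHS = (-0² + 0 + 1) mod 4 = 1 mod 4 = 1; 1 = 0 — FAILS
x = 1: LHS = (-1² + 1 + 1) mod 4 = 1 mod 4 = 1; 1 = 0 — FAILS
x = 2: LHS = (-2² + 2 + 1) mod 4 = (-1) mod 4 = 3; 3 = 0 — FAILS
x = 3: LHS = (-3² + 3 + 1) mod 4 = (-5) mod 4 = 3; 3 = 0 — FAILS
The relation fails in every residue class, so the claimed relation (=) fails for every integer in [-5, 5].

Answer: None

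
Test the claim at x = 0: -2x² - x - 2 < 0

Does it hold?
x = 0: LHS = -2·0² - 0 - 2 = -2; -2 < 0 — holds

The relation is satisfied at x = 0.

Answer: Yes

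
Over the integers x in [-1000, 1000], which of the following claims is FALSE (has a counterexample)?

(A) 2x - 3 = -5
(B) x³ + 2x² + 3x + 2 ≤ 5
(A) x = 0: LHS = 2·0 - 3 = -3; -3 = -5 — FAILS
(B) x = 1: LHS = 1³ + 2·1² + 3·1 + 2 = 8; 8 ≤ 5 — FAILS

Answer: Both A and B are false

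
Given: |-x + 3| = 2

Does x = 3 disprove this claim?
Substitute x = 3 into the relation:
x = 3: LHS = |-3 + 3| = |0| = 0; 0 = 2 — FAILS

Since the claim fails at x = 3, this value is a counterexample.

Answer: Yes, x = 3 is a counterexample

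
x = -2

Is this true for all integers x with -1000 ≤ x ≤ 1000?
The claim fails at x = 0:
x = 0: 0 = -2 — FAILS

Because a single integer refutes it, the statement is false.

Answer: False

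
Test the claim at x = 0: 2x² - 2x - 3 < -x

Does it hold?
x = 0: LHS = 2·0² - 2·0 - 3 = -3, RHS = -0 = 0; -3 < 0 — holds

The relation is satisfied at x = 0.

Answer: Yes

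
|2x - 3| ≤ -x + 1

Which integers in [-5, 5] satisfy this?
Over all integers in [-5, 5], LHS − RHS is smallest at x = 1, where it equals 1:
x = 1: LHS = |2·1 - 3| = |-1| = 1, RHS = -1 + 1 = 0; 1 ≤ 0 — FAILS
At the ends of the range:
x = -5: LHS = |2·(-5) - 3| = |-13| = 13, RHS = -(-5) + 1 = 6; 13 ≤ 6 — FAILS
x = 5: LHS = |2·5 - 3| = |7| = 7, RHS = -5 + 1 = -4; 7 ≤ -4 — FAILS
Hence LHS − RHS is never zero or negative, i.e. LHS > RHS throughout, so the claimed relation (≤) fails for every integer in [-5, 5].

Answer: None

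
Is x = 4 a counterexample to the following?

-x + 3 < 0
Substitute x = 4 into the relation:
x = 4: LHS = -4 + 3 = -1; -1 < 0 — holds

The claim holds here, so x = 4 is not a counterexample. (A counterexample exists elsewhere, e.g. x = 0.)

Answer: No, x = 4 is not a counterexample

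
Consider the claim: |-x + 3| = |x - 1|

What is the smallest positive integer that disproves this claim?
Testing positive integers:
x = 1: LHS = |-1 + 3| = |2| = 2, RHS = |1 - 1| = |0| = 0; 2 = 0 — FAILS  ← smallest positive counterexample

Answer: x = 1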